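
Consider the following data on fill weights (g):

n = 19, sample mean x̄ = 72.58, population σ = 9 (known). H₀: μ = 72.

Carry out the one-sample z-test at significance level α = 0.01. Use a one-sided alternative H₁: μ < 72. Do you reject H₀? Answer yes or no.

SE = σ/√n = 9/√19 = 2.0647
z = (x̄−μ₀)/SE = (72.58−72)/2.0647 = 0.2809
p-value (one-sided, H₁ less) = 0.61061
At α=0.01: p ≥ α → fail to reject H₀

reject H₀: no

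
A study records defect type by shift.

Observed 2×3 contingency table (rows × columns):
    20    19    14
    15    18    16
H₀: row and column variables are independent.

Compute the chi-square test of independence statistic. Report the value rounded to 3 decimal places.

test statistic = 0.719

Row totals [53, 49], col totals [35, 37, 30], n=102
χ² = (20−18.19)²/18.19 + (19−19.23)²/19.23 + (14−15.59)²/15.59 + (15−16.81)²/16.81 + (18−17.77)²/17.77 + (16−14.41)²/14.41 = 0.7189
df = 2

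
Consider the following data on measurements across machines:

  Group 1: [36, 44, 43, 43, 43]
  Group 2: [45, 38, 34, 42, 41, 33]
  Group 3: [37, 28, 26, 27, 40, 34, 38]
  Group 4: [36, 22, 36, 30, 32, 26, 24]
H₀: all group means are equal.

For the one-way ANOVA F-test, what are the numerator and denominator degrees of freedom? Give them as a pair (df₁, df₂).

k = 4 groups, N = 25 total
df = (k−1, N−k) = (4−1, 25−4) = (3, 21)

degrees of freedom = [3, 21]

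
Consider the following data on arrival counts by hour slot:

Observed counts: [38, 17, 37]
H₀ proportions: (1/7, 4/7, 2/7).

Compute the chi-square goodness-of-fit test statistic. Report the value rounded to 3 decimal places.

n = 92; E_i = n·p_i = [13.14, 52.57, 26.29]
χ² = (38−13.14)²/13.14 + (17−52.57)²/52.57 + (37−26.29)²/26.29 = 75.4484
df = 2

test statistic = 75.448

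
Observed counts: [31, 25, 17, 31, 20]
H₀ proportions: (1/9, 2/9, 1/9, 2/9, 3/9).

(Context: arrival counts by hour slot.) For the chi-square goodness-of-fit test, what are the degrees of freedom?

degrees of freedom = 4

df = k − 1 = 5 − 1 = 4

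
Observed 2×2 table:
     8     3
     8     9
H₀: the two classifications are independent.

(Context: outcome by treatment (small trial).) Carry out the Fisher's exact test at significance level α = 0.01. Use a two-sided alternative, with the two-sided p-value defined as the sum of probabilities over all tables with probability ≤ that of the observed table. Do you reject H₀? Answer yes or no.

Margins: r₁=11, r₂=17, c₁=16, c₂=12, n=28
p_obs = C(11,8)·C(17,8)/C(28,16); sum pmf over tables with pmf ≤ p_obs
p-value (two-sided) = 0.25300
At α=0.01: p ≥ α → fail to reject H₀

reject H₀: no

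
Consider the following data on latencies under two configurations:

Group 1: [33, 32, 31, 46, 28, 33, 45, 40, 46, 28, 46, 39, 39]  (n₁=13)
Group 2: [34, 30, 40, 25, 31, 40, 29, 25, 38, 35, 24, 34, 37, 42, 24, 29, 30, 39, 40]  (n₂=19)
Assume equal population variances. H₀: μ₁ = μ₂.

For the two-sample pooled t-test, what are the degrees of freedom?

degrees of freedom = 30

df = n₁ + n₂ − 2 = 13 + 19 − 2 = 30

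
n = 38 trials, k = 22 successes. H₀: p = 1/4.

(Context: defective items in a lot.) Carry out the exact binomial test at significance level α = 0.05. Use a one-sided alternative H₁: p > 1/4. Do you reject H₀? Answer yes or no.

Exact binomial: n=38, k=22, p₀=1/4=0.2500
P(X≥22) from Σ C(n,i)·p₀^i·(1−p₀)^(n−i)
p-value (one-sided, H₁ greater) = 0.00002
At α=0.05: p < α → reject H₀

reject H₀: yes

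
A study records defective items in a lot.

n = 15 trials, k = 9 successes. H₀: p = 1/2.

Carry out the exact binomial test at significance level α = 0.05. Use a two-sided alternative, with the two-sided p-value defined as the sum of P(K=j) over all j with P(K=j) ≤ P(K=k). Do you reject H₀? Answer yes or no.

reject H₀: no

Exact binomial: n=15, k=9, p₀=1/2=0.5000
P(X=j) = C(n,j)·p₀^j·(1−p₀)^(n−j); p = Σ P(X=j) over j with P(X=j) ≤ P(X=9)
p-value (two-sided) = 0.60724
At α=0.05: p ≥ α → fail to reject H₀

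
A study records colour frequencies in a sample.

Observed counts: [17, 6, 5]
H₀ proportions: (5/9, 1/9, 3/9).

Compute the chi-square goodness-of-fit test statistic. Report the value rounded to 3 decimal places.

n = 28; E_i = n·p_i = [15.56, 3.11, 9.33]
χ² = (17−15.56)²/15.56 + (6−3.11)²/3.11 + (5−9.33)²/9.33 = 4.8286
df = 2

test statistic = 4.829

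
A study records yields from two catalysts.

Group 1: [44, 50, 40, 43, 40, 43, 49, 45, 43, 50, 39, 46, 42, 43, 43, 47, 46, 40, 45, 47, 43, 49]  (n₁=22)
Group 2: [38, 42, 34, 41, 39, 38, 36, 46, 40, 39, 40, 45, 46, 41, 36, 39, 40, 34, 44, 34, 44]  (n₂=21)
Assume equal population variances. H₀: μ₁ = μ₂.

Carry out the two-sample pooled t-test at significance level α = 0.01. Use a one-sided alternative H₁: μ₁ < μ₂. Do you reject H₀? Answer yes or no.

x̄₁=44.409, s₁=3.305, n₁=22
x̄₂=39.810, s₂=3.776, n₂=21
s_p² = [21·3.305² + 20·3.776²]/41 = 12.5502
SE = √(s_p²·(1/22+1/21)) = 1.0808
t = (44.409−39.810)/1.0808 = 4.2558
df = 41
p-value (one-sided, H₁ less) = 0.99994
At α=0.01: p ≥ α → fail to reject H₀

reject H₀: no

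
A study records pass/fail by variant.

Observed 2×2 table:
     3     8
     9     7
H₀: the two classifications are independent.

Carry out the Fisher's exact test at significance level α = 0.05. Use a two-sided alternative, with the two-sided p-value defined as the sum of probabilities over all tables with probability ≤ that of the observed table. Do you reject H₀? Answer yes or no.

reject H₀: no

Margins: r₁=11, r₂=16, c₁=12, c₂=15, n=27
p_obs = C(11,3)·C(16,9)/C(27,12); sum pmf over tables with pmf ≤ p_obs
p-value (two-sided) = 0.23883
At α=0.05: p ≥ α → fail to reject H₀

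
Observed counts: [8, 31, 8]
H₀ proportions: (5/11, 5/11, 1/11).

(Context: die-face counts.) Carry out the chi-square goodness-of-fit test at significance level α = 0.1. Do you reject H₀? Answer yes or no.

reject H₀: yes

n = 47; E_i = n·p_i = [21.36, 21.36, 4.27]
χ² = (8−21.36)²/21.36 + (31−21.36)²/21.36 + (8−4.27)²/4.27 = 15.9574
df = 2
p-value (upper-tail) = 0.00034
At α=0.1: p < α → reject H₀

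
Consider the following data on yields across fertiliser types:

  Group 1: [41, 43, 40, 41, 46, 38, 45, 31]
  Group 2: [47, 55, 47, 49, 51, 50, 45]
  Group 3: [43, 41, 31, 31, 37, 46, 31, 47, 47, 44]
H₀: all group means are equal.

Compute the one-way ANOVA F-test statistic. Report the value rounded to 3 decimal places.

test statistic = 7.139

Group means [40.62, 49.14, 39.80], grand mean 42.680
SSB = Σnᵢ(x̄ᵢ−x̄)² = 409.108; SSW = ΣΣ(x−x̄ᵢ)² = 630.332
MSB = 409.108/2 = 204.5539; MSW = 630.332/22 = 28.6515
F = MSB/MSW = 7.1394
df = (2, 22)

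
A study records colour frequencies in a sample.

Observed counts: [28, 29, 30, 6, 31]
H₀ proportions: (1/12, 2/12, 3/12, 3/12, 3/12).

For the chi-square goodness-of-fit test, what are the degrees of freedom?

degrees of freedom = 4

df = k − 1 = 5 − 1 = 4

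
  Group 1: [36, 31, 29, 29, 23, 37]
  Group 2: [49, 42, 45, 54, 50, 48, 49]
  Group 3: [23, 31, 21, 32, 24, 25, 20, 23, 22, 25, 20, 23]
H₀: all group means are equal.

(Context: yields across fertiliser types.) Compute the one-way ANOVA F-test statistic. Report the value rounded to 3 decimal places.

test statistic = 74.162

Group means [30.83, 48.14, 24.08], grand mean 32.440
SSB = Σnᵢ(x̄ᵢ−x̄)² = 2579.553; SSW = ΣΣ(x−x̄ᵢ)² = 382.607
MSB = 2579.553/2 = 1289.7764; MSW = 382.607/22 = 17.3912
F = MSB/MSW = 74.1624
df = (2, 22)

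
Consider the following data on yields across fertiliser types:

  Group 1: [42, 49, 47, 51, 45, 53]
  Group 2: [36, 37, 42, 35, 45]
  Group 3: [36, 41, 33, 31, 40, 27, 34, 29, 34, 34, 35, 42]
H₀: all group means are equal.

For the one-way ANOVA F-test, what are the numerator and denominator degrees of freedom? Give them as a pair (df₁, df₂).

k = 3 groups, N = 23 total
df = (k−1, N−k) = (3−1, 23−3) = (2, 20)

degrees of freedom = [2, 20]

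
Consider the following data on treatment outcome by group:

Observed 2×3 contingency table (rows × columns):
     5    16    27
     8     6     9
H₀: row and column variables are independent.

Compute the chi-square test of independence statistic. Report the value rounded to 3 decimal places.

Row totals [48, 23], col totals [13, 22, 36], n=71
χ² = (5−8.79)²/8.79 + (16−14.87)²/14.87 + (27−24.34)²/24.34 + (8−4.21)²/4.21 + (6−7.13)²/7.13 + (9−11.66)²/11.66 = 6.2042
df = 2

test statistic = 6.204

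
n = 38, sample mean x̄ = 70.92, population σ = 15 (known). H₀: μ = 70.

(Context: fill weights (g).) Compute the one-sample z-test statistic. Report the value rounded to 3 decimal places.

SE = σ/√n = 15/√38 = 2.4333
z = (x̄−μ₀)/SE = (70.92−70)/2.4333 = 0.3781

test statistic = 0.378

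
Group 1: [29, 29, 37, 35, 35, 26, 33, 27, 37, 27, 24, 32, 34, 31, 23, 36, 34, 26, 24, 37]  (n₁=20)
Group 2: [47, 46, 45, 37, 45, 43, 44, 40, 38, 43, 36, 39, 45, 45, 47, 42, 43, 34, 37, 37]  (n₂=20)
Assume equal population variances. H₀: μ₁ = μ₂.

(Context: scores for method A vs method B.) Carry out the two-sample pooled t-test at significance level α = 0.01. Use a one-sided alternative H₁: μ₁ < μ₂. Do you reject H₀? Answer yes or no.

reject H₀: yes

x̄₁=30.800, s₁=4.808, n₁=20
x̄₂=41.650, s₂=4.043, n₂=20
s_p² = [19·4.808² + 19·4.043²]/38 = 19.7303
SE = √(s_p²·(1/20+1/20)) = 1.4046
t = (30.800−41.650)/1.4046 = -7.7244
df = 38
p-value (one-sided, H₁ less) = 0.00000
At α=0.01: p < α → reject H₀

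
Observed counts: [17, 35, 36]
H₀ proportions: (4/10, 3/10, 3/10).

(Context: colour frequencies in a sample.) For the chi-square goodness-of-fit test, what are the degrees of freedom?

degrees of freedom = 2

df = k − 1 = 3 − 1 = 2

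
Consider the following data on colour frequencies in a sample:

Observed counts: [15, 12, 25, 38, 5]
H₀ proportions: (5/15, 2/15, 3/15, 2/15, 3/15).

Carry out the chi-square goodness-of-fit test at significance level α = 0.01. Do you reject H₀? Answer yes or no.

reject H₀: yes

n = 95; E_i = n·p_i = [31.67, 12.67, 19.00, 12.67, 19.00]
χ² = (15−31.67)²/31.67 + (12−12.67)²/12.67 + (25−19.00)²/19.00 + (38−12.67)²/12.67 + (5−19.00)²/19.00 = 71.6842
df = 4
p-value (upper-tail) = 0.00000
At α=0.01: p < α → reject H₀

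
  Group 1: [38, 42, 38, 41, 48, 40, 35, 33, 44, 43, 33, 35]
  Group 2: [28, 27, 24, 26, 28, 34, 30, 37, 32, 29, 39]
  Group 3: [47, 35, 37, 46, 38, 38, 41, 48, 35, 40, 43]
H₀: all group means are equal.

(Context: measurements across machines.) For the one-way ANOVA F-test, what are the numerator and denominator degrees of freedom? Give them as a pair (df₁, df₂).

degrees of freedom = [2, 31]

k = 3 groups, N = 34 total
df = (k−1, N−k) = (3−1, 34−3) = (2, 31)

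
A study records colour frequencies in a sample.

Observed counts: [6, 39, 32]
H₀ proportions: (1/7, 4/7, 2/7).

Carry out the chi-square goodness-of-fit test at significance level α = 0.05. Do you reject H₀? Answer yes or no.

reject H₀: yes

n = 77; E_i = n·p_i = [11.00, 44.00, 22.00]
χ² = (6−11.00)²/11.00 + (39−44.00)²/44.00 + (32−22.00)²/22.00 = 7.3864
df = 2
p-value (upper-tail) = 0.02489
At α=0.05: p < α → reject H₀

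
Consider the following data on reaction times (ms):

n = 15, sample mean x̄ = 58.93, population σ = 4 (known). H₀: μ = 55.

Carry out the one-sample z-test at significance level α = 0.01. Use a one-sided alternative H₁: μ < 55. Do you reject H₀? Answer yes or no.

SE = σ/√n = 4/√15 = 1.0328
z = (x̄−μ₀)/SE = (58.93−55)/1.0328 = 3.8052
p-value (one-sided, H₁ less) = 0.99993
At α=0.01: p ≥ α → fail to reject H₀

reject H₀: no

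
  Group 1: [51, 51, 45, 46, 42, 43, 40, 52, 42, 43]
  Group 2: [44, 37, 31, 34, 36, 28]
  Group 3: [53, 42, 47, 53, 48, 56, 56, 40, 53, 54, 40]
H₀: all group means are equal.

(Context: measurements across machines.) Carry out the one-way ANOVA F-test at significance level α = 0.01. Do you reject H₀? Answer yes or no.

reject H₀: yes

Group means [45.50, 35.00, 49.27], grand mean 44.704
SSB = Σnᵢ(x̄ᵢ−x̄)² = 800.948; SSW = ΣΣ(x−x̄ᵢ)² = 708.682
MSB = 800.948/2 = 400.4739; MSW = 708.682/24 = 29.5284
F = MSB/MSW = 13.5623
df = (2, 24)
p-value (upper-tail) = 0.00011
At α=0.01: p < α → reject H₀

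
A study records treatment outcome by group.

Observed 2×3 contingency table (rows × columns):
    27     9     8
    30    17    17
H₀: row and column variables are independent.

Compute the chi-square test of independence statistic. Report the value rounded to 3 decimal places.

test statistic = 2.232

Row totals [44, 64], col totals [57, 26, 25], n=108
χ² = (27−23.22)²/23.22 + (9−10.59)²/10.59 + (8−10.19)²/10.19 + (30−33.78)²/33.78 + (17−15.41)²/15.41 + (17−14.81)²/14.81 = 2.2323
df = 2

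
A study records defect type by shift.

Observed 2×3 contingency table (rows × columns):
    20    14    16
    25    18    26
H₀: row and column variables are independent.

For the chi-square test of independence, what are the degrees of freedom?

df = (r−1)(c−1) = (2−1)·(3−1) = 2

degrees of freedom = 2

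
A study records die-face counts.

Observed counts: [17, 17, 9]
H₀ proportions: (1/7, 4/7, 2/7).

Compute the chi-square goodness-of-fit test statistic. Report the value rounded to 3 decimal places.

n = 43; E_i = n·p_i = [6.14, 24.57, 12.29]
χ² = (17−6.14)²/6.14 + (17−24.57)²/24.57 + (9−12.29)²/12.29 = 22.4012
df = 2

test statistic = 22.401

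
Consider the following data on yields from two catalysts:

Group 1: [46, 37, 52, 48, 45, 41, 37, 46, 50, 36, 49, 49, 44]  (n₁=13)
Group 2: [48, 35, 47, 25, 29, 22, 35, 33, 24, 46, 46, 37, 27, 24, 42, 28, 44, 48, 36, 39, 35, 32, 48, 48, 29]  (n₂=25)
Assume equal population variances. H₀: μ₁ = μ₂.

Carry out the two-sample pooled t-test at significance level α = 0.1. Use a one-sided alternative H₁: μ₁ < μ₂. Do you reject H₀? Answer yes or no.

x̄₁=44.615, s₁=5.331, n₁=13
x̄₂=36.280, s₂=8.853, n₂=25
s_p² = [12·5.331² + 24·8.853²]/36 = 61.7255
SE = √(s_p²·(1/13+1/25)) = 2.6865
t = (44.615−36.280)/2.6865 = 3.1027
df = 36
p-value (one-sided, H₁ less) = 0.99814
At α=0.1: p ≥ α → fail to reject H₀

reject H₀: no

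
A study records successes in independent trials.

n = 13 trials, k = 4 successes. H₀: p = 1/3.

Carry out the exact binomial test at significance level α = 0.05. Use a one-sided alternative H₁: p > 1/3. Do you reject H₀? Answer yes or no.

Exact binomial: n=13, k=4, p₀=1/3=0.3333
P(X≥4) from Σ C(n,i)·p₀^i·(1−p₀)^(n−i)
p-value (one-sided, H₁ greater) = 0.67758
At α=0.05: p ≥ α → fail to reject H₀

reject H₀: no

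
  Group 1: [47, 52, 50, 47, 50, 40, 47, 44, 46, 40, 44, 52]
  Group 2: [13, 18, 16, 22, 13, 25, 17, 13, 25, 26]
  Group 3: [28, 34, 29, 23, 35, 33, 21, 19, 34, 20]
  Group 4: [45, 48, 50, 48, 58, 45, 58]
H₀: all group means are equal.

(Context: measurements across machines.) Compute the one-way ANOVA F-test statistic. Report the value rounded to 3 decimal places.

Group means [46.58, 18.80, 27.60, 50.29], grand mean 35.256
SSB = Σnᵢ(x̄ᵢ−x̄)² = 6415.091; SSW = ΣΣ(x−x̄ᵢ)² = 984.345
MSB = 6415.091/3 = 2138.3636; MSW = 984.345/35 = 28.1241
F = MSB/MSW = 76.0330
df = (3, 35)

test statistic = 76.033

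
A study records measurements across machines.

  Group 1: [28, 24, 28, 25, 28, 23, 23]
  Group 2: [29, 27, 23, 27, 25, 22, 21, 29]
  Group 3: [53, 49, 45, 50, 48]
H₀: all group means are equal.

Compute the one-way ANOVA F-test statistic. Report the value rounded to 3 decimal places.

test statistic = 130.203

Group means [25.57, 25.38, 49.00], grand mean 31.350
SSB = Σnᵢ(x̄ᵢ−x̄)² = 2076.961; SSW = ΣΣ(x−x̄ᵢ)² = 135.589
MSB = 2076.961/2 = 1038.4804; MSW = 135.589/17 = 7.9758
F = MSB/MSW = 130.2033
df = (2, 17)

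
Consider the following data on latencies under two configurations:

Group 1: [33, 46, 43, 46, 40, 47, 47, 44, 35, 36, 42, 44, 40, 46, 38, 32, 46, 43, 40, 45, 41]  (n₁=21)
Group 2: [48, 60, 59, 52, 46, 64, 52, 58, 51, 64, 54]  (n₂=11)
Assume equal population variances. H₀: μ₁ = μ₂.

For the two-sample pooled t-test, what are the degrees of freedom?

degrees of freedom = 30

df = n₁ + n₂ − 2 = 21 + 11 − 2 = 30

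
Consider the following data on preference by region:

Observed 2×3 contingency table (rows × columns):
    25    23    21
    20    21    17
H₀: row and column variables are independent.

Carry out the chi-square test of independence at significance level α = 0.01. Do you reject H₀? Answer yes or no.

reject H₀: no

Row totals [69, 58], col totals [45, 44, 38], n=127
χ² = (25−24.45)²/24.45 + (23−23.91)²/23.91 + (21−20.65)²/20.65 + (20−20.55)²/20.55 + (21−20.09)²/20.09 + (17−17.35)²/17.35 = 0.1156
df = 2
p-value (upper-tail) = 0.94383
At α=0.01: p ≥ α → fail to reject H₀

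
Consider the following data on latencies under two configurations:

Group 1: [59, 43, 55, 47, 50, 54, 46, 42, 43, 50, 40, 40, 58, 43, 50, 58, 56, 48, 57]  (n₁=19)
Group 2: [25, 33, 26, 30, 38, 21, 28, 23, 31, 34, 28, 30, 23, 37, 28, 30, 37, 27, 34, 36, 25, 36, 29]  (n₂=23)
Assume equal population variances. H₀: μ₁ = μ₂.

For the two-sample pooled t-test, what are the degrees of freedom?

degrees of freedom = 40

df = n₁ + n₂ − 2 = 19 + 23 − 2 = 40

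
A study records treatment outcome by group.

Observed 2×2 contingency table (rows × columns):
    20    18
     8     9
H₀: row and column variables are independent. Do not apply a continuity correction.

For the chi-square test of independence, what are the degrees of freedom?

degrees of freedom = 1

df = (r−1)(c−1) = (2−1)·(2−1) = 1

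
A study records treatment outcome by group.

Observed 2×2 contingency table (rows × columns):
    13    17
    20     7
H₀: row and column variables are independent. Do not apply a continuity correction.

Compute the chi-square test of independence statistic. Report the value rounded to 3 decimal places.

Row totals [30, 27], col totals [33, 24], n=57
χ² = (13−17.37)²/17.37 + (17−12.63)²/12.63 + (20−15.63)²/15.63 + (7−11.37)²/11.37 = 5.5089
df = 1

test statistic = 5.509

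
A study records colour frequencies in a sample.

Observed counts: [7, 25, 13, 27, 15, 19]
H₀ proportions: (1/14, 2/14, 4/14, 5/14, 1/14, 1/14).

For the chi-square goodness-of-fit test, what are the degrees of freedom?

df = k − 1 = 6 − 1 = 5

degrees of freedom = 5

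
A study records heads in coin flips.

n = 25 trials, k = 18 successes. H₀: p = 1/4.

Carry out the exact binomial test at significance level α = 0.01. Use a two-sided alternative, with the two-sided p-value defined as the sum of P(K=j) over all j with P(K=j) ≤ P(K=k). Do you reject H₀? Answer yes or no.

Exact binomial: n=25, k=18, p₀=1/4=0.2500
P(X=j) = C(n,j)·p₀^j·(1−p₀)^(n−j); p = Σ P(X=j) over j with P(X=j) ≤ P(X=18)
p-value (two-sided) = 0.00000
At α=0.01: p < α → reject H₀

reject H₀: yes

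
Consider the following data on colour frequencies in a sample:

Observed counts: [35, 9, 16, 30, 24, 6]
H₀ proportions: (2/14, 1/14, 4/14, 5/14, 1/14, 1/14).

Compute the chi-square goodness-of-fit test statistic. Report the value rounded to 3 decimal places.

n = 120; E_i = n·p_i = [17.14, 8.57, 34.29, 42.86, 8.57, 8.57]
χ² = (35−17.14)²/17.14 + (9−8.57)²/8.57 + (16−34.29)²/34.29 + (30−42.86)²/42.86 + (24−8.57)²/8.57 + (6−8.57)²/8.57 = 60.7750
df = 5

test statistic = 60.775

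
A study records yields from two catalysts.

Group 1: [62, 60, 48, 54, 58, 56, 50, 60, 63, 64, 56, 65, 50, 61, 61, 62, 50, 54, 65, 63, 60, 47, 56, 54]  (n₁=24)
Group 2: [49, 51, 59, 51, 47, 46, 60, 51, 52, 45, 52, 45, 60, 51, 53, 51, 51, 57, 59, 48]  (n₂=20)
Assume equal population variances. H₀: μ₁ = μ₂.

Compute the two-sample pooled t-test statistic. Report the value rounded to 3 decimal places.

x̄₁=57.458, s₁=5.564, n₁=24
x̄₂=51.900, s₂=4.822, n₂=20
s_p² = [23·5.564² + 19·4.822²]/42 = 27.4704
SE = √(s_p²·(1/24+1/20)) = 1.5869
t = (57.458−51.900)/1.5869 = 3.5027
df = 42

test statistic = 3.503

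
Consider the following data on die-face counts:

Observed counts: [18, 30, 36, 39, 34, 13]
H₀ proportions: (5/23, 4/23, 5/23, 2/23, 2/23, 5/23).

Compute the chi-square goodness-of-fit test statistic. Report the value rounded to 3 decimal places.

n = 170; E_i = n·p_i = [36.96, 29.57, 36.96, 14.78, 14.78, 36.96]
χ² = (18−36.96)²/36.96 + (30−29.57)²/29.57 + (36−36.96)²/36.96 + (39−14.78)²/14.78 + (34−14.78)²/14.78 + (13−36.96)²/36.96 = 89.9406
df = 5

test statistic = 89.941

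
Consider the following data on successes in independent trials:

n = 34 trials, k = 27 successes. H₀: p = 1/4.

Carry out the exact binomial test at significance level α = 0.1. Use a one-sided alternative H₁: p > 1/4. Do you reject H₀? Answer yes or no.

reject H₀: yes

Exact binomial: n=34, k=27, p₀=1/4=0.2500
P(X≥27) from Σ C(n,i)·p₀^i·(1−p₀)^(n−i)
p-value (one-sided, H₁ greater) = 0.00000
At α=0.1: p < α → reject H₀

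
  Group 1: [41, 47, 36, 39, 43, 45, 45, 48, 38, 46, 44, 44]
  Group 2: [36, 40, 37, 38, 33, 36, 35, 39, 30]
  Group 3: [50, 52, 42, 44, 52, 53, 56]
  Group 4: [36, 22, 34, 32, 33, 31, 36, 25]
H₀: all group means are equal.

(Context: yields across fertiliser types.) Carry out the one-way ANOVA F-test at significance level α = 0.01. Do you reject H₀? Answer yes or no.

Group means [43.00, 36.00, 49.86, 31.12], grand mean 39.944
SSB = Σnᵢ(x̄ᵢ−x̄)² = 1562.157; SSW = ΣΣ(x−x̄ᵢ)² = 563.732
MSB = 1562.157/3 = 520.7189; MSW = 563.732/32 = 17.6166
F = MSB/MSW = 29.5584
df = (3, 32)
p-value (upper-tail) = 0.00000
At α=0.01: p < α → reject H₀

reject H₀: yes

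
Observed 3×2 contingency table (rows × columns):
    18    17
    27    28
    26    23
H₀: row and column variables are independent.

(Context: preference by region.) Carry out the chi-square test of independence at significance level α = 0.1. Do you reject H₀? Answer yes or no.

Row totals [35, 55, 49], col totals [71, 68], n=139
χ² = (18−17.88)²/17.88 + (17−17.12)²/17.12 + (27−28.09)²/28.09 + (28−26.91)²/26.91 + (26−25.03)²/25.03 + (23−23.97)²/23.97 = 0.1658
df = 2
p-value (upper-tail) = 0.92046
At α=0.1: p ≥ α → fail to reject H₀

reject H₀: no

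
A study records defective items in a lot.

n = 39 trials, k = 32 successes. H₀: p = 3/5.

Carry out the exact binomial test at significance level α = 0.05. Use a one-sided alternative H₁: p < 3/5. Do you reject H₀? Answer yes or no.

Exact binomial: n=39, k=32, p₀=3/5=0.6000
P(X≤32) from Σ C(n,i)·p₀^i·(1−p₀)^(n−i)
p-value (one-sided, H₁ less) = 0.99915
At α=0.05: p ≥ α → fail to reject H₀

reject H₀: no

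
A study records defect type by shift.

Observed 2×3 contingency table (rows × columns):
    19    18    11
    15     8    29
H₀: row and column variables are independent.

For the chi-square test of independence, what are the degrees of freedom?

df = (r−1)(c−1) = (2−1)·(3−1) = 2

degrees of freedom = 2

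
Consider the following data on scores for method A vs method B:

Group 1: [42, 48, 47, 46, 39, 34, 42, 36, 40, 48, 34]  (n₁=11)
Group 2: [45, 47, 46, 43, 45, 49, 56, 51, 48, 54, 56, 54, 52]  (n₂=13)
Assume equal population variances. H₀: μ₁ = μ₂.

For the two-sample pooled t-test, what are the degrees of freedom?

df = n₁ + n₂ − 2 = 11 + 13 − 2 = 22

degrees of freedom = 22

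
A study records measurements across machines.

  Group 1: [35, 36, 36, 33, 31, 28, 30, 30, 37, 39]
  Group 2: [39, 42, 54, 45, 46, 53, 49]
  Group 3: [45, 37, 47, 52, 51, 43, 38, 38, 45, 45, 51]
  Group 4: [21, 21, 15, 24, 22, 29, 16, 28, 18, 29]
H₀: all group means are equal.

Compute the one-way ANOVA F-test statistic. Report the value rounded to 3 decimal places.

Group means [33.50, 46.86, 44.73, 22.30], grand mean 36.263
SSB = Σnᵢ(x̄ᵢ−x̄)² = 3599.729; SSW = ΣΣ(x−x̄ᵢ)² = 831.639
MSB = 3599.729/3 = 1199.9098; MSW = 831.639/34 = 24.4600
F = MSB/MSW = 49.0561
df = (3, 34)

test statistic = 49.056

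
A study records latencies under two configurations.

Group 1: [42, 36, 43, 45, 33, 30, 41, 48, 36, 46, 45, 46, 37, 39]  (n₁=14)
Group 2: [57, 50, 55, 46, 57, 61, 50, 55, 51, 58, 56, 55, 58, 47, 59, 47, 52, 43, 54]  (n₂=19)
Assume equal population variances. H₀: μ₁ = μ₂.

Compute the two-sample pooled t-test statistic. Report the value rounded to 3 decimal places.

x̄₁=40.500, s₁=5.460, n₁=14
x̄₂=53.211, s₂=4.984, n₂=19
s_p² = [13·5.460² + 18·4.984²]/31 = 26.9244
SE = √(s_p²·(1/14+1/19)) = 1.8276
t = (40.500−53.211)/1.8276 = -6.9546
df = 31

test statistic = -6.955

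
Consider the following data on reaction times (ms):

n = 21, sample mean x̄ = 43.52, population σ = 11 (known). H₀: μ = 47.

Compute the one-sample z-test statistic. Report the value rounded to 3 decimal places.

test statistic = -1.450

SE = σ/√n = 11/√21 = 2.4004
z = (x̄−μ₀)/SE = (43.52−47)/2.4004 = -1.4498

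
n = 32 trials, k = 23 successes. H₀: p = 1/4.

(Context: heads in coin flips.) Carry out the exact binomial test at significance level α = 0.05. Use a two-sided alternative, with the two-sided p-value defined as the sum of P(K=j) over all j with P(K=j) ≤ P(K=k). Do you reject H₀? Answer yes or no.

Exact binomial: n=32, k=23, p₀=1/4=0.2500
P(X=j) = C(n,j)·p₀^j·(1−p₀)^(n−j); p = Σ P(X=j) over j with P(X=j) ≤ P(X=23)
p-value (two-sided) = 0.00000
At α=0.05: p < α → reject H₀

reject H₀: yes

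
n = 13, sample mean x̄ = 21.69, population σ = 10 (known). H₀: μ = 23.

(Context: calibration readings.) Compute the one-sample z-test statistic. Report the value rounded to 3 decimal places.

SE = σ/√n = 10/√13 = 2.7735
z = (x̄−μ₀)/SE = (21.69−23)/2.7735 = -0.4723

test statistic = -0.472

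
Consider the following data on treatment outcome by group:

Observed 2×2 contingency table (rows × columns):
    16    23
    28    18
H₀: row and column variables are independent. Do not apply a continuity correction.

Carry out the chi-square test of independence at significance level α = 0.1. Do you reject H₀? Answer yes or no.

reject H₀: yes

Row totals [39, 46], col totals [44, 41], n=85
χ² = (16−20.19)²/20.19 + (23−18.81)²/18.81 + (28−23.81)²/23.81 + (18−22.19)²/22.19 = 3.3286
df = 1
p-value (upper-tail) = 0.06809
At α=0.1: p < α → reject H₀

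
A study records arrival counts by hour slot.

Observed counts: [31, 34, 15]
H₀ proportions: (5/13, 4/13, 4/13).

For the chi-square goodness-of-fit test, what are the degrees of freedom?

df = k − 1 = 3 − 1 = 2

degrees of freedom = 2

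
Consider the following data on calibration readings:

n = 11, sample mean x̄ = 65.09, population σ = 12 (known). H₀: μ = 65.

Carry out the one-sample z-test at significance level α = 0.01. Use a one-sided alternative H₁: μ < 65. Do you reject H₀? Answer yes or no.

SE = σ/√n = 12/√11 = 3.6181
z = (x̄−μ₀)/SE = (65.09−65)/3.6181 = 0.0249
p-value (one-sided, H₁ less) = 0.50992
At α=0.01: p ≥ α → fail to reject H₀

reject H₀: no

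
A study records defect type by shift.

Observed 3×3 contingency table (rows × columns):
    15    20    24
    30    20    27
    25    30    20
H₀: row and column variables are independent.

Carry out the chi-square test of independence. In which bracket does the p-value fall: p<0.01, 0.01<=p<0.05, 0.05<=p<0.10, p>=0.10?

p-value bracket: p>=0.10

Row totals [59, 77, 75], col totals [70, 70, 71], n=211
χ² = (15−19.57)²/19.57 + (20−19.57)²/19.57 + (24−19.85)²/19.85 + (30−25.55)²/25.55 + (20−25.55)²/25.55 + (27−25.91)²/25.91 + (25−24.88)²/24.88 + (30−24.88)²/24.88 + (20−25.24)²/25.24 = 6.1108
df = 4
p-value (upper-tail) = 0.19102
→ bracket: p>=0.10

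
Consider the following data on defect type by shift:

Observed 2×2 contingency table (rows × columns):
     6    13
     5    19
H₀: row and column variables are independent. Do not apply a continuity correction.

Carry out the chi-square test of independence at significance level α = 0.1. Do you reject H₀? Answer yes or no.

reject H₀: no

Row totals [19, 24], col totals [11, 32], n=43
χ² = (6−4.86)²/4.86 + (13−14.14)²/14.14 + (5−6.14)²/6.14 + (19−17.86)²/17.86 = 0.6432
df = 1
p-value (upper-tail) = 0.42255
At α=0.1: p ≥ α → fail to reject H₀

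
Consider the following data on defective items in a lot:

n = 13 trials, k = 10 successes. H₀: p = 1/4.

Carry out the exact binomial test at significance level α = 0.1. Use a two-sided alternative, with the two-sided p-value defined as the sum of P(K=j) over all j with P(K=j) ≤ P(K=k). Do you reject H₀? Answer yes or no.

Exact binomial: n=13, k=10, p₀=1/4=0.2500
P(X=j) = C(n,j)·p₀^j·(1−p₀)^(n−j); p = Σ P(X=j) over j with P(X=j) ≤ P(X=10)
p-value (two-sided) = 0.00013
At α=0.1: p < α → reject H₀

reject H₀: yes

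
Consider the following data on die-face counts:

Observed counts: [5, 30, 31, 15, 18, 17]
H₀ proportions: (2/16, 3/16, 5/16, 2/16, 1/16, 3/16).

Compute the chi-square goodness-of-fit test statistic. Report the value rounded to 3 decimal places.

n = 116; E_i = n·p_i = [14.50, 21.75, 36.25, 14.50, 7.25, 21.75]
χ² = (5−14.50)²/14.50 + (30−21.75)²/21.75 + (31−36.25)²/36.25 + (15−14.50)²/14.50 + (18−7.25)²/7.25 + (17−21.75)²/21.75 = 27.1080
df = 5

test statistic = 27.108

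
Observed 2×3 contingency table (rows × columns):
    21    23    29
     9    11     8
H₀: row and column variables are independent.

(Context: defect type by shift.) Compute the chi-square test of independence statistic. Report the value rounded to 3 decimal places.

test statistic = 1.129

Row totals [73, 28], col totals [30, 34, 37], n=101
χ² = (21−21.68)²/21.68 + (23−24.57)²/24.57 + (29−26.74)²/26.74 + (9−8.32)²/8.32 + (11−9.43)²/9.43 + (8−10.26)²/10.26 = 1.1288
df = 2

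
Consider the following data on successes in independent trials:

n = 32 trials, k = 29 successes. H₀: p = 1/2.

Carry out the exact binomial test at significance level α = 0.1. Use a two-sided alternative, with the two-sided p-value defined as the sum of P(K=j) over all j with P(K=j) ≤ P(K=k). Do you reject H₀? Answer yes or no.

reject H₀: yes

Exact binomial: n=32, k=29, p₀=1/2=0.5000
P(X=j) = C(n,j)·p₀^j·(1−p₀)^(n−j); p = Σ P(X=j) over j with P(X=j) ≤ P(X=29)
p-value (two-sided) = 0.00000
At α=0.1: p < α → reject H₀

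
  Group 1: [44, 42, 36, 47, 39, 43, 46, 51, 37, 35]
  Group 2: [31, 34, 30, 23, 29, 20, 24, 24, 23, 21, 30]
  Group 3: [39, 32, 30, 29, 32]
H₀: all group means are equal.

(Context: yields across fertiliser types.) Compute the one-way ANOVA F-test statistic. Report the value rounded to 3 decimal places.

test statistic = 28.633

Group means [42.00, 26.27, 32.40], grand mean 33.500
SSB = Σnᵢ(x̄ᵢ−x̄)² = 1303.118; SSW = ΣΣ(x−x̄ᵢ)² = 523.382
MSB = 1303.118/2 = 651.5591; MSW = 523.382/23 = 22.7557
F = MSB/MSW = 28.6327
df = (2, 23)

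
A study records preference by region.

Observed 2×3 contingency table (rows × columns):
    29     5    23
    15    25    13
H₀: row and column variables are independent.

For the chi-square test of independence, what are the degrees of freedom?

degrees of freedom = 2

df = (r−1)(c−1) = (2−1)·(3−1) = 2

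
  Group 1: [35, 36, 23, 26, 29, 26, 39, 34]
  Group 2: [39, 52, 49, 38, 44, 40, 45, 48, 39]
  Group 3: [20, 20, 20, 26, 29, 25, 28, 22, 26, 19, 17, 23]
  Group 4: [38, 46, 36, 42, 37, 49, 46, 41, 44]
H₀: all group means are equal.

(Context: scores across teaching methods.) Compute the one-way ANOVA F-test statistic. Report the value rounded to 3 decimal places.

test statistic = 44.397

Group means [31.00, 43.78, 22.92, 42.11], grand mean 34.105
SSB = Σnᵢ(x̄ᵢ−x̄)² = 2998.218; SSW = ΣΣ(x−x̄ᵢ)² = 765.361
MSB = 2998.218/3 = 999.4059; MSW = 765.361/34 = 22.5106
F = MSB/MSW = 44.3971
df = (3, 34)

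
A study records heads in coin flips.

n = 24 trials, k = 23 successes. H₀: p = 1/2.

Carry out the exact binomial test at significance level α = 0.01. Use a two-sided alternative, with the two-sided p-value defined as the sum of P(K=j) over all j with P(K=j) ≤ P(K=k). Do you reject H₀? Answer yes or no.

Exact binomial: n=24, k=23, p₀=1/2=0.5000
P(X=j) = C(n,j)·p₀^j·(1−p₀)^(n−j); p = Σ P(X=j) over j with P(X=j) ≤ P(X=23)
p-value (two-sided) = 0.00000
At α=0.01: p < α → reject H₀

reject H₀: yes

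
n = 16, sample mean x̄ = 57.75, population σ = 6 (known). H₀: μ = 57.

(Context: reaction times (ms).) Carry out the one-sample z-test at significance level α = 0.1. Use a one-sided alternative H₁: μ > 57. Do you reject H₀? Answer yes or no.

SE = σ/√n = 6/√16 = 1.5000
z = (x̄−μ₀)/SE = (57.75−57)/1.5000 = 0.5000
p-value (one-sided, H₁ greater) = 0.30854
At α=0.1: p ≥ α → fail to reject H₀

reject H₀: no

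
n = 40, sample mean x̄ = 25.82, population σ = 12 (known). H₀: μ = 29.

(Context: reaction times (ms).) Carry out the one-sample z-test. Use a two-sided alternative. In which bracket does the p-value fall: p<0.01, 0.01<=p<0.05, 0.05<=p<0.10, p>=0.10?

SE = σ/√n = 12/√40 = 1.8974
z = (x̄−μ₀)/SE = (25.82−29)/1.8974 = -1.6760
p-value (two-sided) = 0.09374
→ bracket: 0.05<=p<0.10

p-value bracket: 0.05<=p<0.10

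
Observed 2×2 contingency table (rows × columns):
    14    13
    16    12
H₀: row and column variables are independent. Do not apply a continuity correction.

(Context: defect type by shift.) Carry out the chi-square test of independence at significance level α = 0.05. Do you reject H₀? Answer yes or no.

Row totals [27, 28], col totals [30, 25], n=55
χ² = (14−14.73)²/14.73 + (13−12.27)²/12.27 + (16−15.27)²/15.27 + (12−12.73)²/12.73 = 0.1552
df = 1
p-value (upper-tail) = 0.69361
At α=0.05: p ≥ α → fail to reject H₀

reject H₀: no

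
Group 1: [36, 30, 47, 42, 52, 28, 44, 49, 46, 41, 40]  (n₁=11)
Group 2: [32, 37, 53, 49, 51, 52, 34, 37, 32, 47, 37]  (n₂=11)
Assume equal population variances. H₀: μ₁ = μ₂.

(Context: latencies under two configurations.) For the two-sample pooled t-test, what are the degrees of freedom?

df = n₁ + n₂ − 2 = 11 + 11 − 2 = 20

degrees of freedom = 20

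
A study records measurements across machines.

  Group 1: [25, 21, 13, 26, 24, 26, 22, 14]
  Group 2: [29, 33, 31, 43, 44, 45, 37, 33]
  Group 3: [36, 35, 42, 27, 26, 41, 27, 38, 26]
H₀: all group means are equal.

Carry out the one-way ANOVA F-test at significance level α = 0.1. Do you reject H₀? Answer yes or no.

Group means [21.38, 36.88, 33.11], grand mean 30.560
SSB = Σnᵢ(x̄ᵢ−x̄)² = 1052.521; SSW = ΣΣ(x−x̄ᵢ)² = 821.639
MSB = 1052.521/2 = 526.2606; MSW = 821.639/22 = 37.3472
F = MSB/MSW = 14.0910
df = (2, 22)
p-value (upper-tail) = 0.00011
At α=0.1: p < α → reject H₀

reject H₀: yes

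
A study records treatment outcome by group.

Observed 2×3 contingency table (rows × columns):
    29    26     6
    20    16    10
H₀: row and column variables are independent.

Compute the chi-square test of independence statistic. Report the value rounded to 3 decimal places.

test statistic = 2.990

Row totals [61, 46], col totals [49, 42, 16], n=107
χ² = (29−27.93)²/27.93 + (26−23.94)²/23.94 + (6−9.12)²/9.12 + (20−21.07)²/21.07 + (16−18.06)²/18.06 + (10−6.88)²/6.88 = 2.9900
df = 2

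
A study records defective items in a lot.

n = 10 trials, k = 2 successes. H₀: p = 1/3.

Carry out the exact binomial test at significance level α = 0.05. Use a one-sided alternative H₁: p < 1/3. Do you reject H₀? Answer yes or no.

Exact binomial: n=10, k=2, p₀=1/3=0.3333
P(X≤2) from Σ C(n,i)·p₀^i·(1−p₀)^(n−i)
p-value (one-sided, H₁ less) = 0.29914
At α=0.05: p ≥ α → fail to reject H₀

reject H₀: no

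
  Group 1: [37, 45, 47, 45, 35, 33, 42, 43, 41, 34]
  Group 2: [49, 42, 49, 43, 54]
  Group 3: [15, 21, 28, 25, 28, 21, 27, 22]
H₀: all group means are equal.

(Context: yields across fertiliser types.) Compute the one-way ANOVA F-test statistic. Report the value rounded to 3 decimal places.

Group means [40.20, 47.40, 23.38], grand mean 35.913
SSB = Σnᵢ(x̄ᵢ−x̄)² = 2101.151; SSW = ΣΣ(x−x̄ᵢ)² = 470.675
MSB = 2101.151/2 = 1050.5755; MSW = 470.675/20 = 23.5338
F = MSB/MSW = 44.6412
df = (2, 20)

test statistic = 44.641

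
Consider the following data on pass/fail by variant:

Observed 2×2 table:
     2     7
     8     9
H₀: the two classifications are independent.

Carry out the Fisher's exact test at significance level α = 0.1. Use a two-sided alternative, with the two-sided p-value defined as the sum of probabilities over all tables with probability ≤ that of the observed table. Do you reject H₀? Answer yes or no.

Margins: r₁=9, r₂=17, c₁=10, c₂=16, n=26
p_obs = C(9,2)·C(17,8)/C(26,10); sum pmf over tables with pmf ≤ p_obs
p-value (two-sided) = 0.39888
At α=0.1: p ≥ α → fail to reject H₀

reject H₀: no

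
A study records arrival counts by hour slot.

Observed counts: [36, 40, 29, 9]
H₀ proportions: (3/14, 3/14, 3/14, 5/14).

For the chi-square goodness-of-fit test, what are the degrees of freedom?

df = k − 1 = 4 − 1 = 3

degrees of freedom = 3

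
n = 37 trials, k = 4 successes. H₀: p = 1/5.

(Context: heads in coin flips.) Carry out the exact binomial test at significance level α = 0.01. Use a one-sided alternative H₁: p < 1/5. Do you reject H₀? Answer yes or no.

reject H₀: no

Exact binomial: n=37, k=4, p₀=1/5=0.2000
P(X≤4) from Σ C(n,i)·p₀^i·(1−p₀)^(n−i)
p-value (one-sided, H₁ less) = 0.11196
At α=0.01: p ≥ α → fail to reject H₀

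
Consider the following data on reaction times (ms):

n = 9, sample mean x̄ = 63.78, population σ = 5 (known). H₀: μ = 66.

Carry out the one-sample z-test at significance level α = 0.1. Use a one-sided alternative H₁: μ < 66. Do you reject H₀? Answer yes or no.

reject H₀: yes

SE = σ/√n = 5/√9 = 1.6667
z = (x̄−μ₀)/SE = (63.78−66)/1.6667 = -1.3320
p-value (one-sided, H₁ less) = 0.09143
At α=0.1: p < α → reject H₀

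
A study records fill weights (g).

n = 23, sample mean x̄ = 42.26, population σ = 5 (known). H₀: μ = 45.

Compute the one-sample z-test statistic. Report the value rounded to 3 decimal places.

test statistic = -2.628

SE = σ/√n = 5/√23 = 1.0426
z = (x̄−μ₀)/SE = (42.26−45)/1.0426 = -2.6281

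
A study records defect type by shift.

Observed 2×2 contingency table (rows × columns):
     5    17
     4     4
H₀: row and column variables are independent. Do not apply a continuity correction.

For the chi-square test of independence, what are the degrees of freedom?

df = (r−1)(c−1) = (2−1)·(2−1) = 1

degrees of freedom = 1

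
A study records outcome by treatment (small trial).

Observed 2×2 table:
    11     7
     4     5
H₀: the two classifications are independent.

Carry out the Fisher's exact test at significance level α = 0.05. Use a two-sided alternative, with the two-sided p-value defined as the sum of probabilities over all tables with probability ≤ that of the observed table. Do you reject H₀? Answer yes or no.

reject H₀: no

Margins: r₁=18, r₂=9, c₁=15, c₂=12, n=27
p_obs = C(18,11)·C(9,4)/C(27,15); sum pmf over tables with pmf ≤ p_obs
p-value (two-sided) = 0.44790
At α=0.05: p ≥ α → fail to reject H₀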